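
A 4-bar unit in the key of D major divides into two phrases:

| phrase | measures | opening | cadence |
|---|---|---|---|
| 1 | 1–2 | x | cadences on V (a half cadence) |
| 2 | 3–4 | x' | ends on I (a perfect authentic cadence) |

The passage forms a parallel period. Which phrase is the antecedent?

The phrase ending with the weaker cadence (half cadence) is the antecedent; the one ending more conclusively (perfect authentic cadence) is the consequent. The antecedent is phrase 1.

phrase 1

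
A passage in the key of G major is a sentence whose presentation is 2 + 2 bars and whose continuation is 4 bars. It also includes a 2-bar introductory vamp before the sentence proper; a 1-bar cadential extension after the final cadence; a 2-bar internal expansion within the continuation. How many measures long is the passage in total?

13 measures

Basic sentence: 2 + 2 + 4 = 8 bars.
8 (basic form) + 2 (introduction) + 1 (cadential extension) + 2 (internal expansion) = 13.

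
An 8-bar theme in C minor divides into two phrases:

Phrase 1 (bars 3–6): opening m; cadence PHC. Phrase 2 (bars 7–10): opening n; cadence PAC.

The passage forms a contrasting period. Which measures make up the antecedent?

measures 3–6

The phrase ending with the weaker cadence (Phrygian half cadence) is the antecedent; the one ending more conclusively (perfect authentic cadence) is the consequent. The antecedent is measures 3–6.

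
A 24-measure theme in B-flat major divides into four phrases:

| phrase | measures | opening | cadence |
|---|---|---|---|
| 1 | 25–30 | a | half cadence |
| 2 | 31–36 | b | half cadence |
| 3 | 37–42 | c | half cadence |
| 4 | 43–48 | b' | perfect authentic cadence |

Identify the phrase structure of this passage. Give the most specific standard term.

contrasting double period

Four phrases in two halves: the first half (mm. 25–36) ends with a half cadence, the second (bars 37–48) with a perfect authentic cadence — a large antecedent–consequent pair, i.e. a double period.
Phrase 3 begins with different material from phrase 1, making it contrasting.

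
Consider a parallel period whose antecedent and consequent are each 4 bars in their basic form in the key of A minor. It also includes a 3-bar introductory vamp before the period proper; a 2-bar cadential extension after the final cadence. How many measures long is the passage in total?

Basic parallel period: 4 + 4 = 8 bars.
8 (basic form) + 3 (introduction) + 2 (cadential extension) = 13.

13 measures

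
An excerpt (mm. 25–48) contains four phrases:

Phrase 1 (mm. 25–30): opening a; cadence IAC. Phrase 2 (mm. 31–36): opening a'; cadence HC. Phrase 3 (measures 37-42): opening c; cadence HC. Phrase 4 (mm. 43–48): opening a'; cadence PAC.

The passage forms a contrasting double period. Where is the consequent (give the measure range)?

In a double period the four phrases pair into a large antecedent (phrases 1–2, ending half cadence) and a large consequent (phrases 3–4, ending perfect authentic cadence). The consequent spans bars 37–48.

measures 37–48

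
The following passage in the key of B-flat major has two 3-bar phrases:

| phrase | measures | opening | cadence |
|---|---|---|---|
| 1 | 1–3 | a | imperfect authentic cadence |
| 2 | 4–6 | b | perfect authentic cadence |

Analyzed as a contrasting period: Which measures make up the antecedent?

measures 1–3

The antecedent is the phrase ending with the weaker cadence (imperfect authentic cadence, phrase 1) and the consequent the one ending more conclusively (perfect authentic cadence, phrase 2); the antecedent is mm. 1–3.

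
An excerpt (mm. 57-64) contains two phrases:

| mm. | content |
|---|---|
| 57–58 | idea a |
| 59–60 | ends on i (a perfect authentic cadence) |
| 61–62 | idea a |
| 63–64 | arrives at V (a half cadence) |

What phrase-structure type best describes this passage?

phrase group

The second phrase closes with a half cadence, which is not stronger than the first phrase's perfect authentic cadence; without a weak→strong cadential pair there is no antecedent–consequent relationship, so this is a phrase group rather than a period.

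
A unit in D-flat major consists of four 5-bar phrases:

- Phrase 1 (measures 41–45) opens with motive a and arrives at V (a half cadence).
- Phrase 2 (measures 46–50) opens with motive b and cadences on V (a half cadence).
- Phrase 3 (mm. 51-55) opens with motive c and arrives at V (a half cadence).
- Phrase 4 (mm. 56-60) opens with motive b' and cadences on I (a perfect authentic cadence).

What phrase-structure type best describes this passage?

Four phrases in two halves: the first half (mm. 41-50) ends with a half cadence, the second (measures 51-60) with a perfect authentic cadence — a large antecedent–consequent pair, i.e. a double period.
Phrase 3 begins with different material from phrase 1, making it contrasting.

contrasting double period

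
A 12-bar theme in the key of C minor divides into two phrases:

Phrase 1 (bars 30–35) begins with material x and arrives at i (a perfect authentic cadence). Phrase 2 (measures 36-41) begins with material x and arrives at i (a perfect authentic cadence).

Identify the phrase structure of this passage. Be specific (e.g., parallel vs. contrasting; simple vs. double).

repeated phrase

Both phrases have the same opening (x) and the same cadence (perfect authentic cadence): the second is a restatement, not a consequent, so this is a repeated phrase rather than a period.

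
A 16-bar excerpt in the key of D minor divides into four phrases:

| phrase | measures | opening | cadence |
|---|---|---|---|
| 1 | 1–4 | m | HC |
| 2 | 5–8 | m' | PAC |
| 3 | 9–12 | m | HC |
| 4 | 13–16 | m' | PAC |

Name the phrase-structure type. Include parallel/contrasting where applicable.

repeated period

The cadence pattern HC–PAC–HC–PAC is weak–strong twice, and phrases 3–4 restate phrases 1–2: a period heard twice, not a double period (which would end weakly at phrase 2).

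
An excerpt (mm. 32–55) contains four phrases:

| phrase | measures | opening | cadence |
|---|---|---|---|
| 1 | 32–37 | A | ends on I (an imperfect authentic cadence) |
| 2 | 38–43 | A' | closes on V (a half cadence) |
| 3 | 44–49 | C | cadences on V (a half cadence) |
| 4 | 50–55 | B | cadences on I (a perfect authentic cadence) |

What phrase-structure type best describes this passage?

Four phrases in two halves: the first half (bars 32–43) ends with a half cadence, the second (measures 44-55) with a perfect authentic cadence — a large antecedent–consequent pair, i.e. a double period.
Phrase 3 begins with different material from phrase 1, making it contrasting.

contrasting double period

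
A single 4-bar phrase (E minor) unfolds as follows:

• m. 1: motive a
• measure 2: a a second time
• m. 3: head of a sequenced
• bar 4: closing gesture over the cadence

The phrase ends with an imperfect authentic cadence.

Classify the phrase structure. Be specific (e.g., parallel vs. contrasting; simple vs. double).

sentence

Basic idea (m. 1) + its repetition (measure 2) form the presentation; fragmentation and cadence (mm. 3–4) form the continuation — the 4-bar whole is a sentence.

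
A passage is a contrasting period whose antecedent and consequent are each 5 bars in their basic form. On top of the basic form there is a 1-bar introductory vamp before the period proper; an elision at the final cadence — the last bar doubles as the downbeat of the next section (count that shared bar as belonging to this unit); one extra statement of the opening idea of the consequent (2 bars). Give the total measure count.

13 measures

Basic contrasting period: 5 + 5 = 10 bars.
10 (basic form) + 1 (introduction) + 2 (extra statement) = 13.
The elision shares a bar with the next section but does not change this unit's count.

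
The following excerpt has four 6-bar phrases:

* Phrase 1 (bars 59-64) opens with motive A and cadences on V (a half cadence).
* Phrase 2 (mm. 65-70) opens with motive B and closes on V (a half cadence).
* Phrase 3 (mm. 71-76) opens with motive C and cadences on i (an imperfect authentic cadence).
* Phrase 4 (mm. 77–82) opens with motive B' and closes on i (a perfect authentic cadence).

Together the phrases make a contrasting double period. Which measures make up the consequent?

measures 71–82

In a double period the first pair of phrases (ending half cadence) is the large antecedent and the second pair (ending perfect authentic cadence) is the large consequent; the consequent is measures 71–82.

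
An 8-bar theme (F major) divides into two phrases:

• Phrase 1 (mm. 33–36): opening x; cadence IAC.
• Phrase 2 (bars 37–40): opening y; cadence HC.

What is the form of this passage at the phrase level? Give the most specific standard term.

phrase group

The second phrase closes with a half cadence, which is not stronger than the first phrase's imperfect authentic cadence; without a weak→strong cadential pair there is no antecedent–consequent relationship, so this is a phrase group rather than a period.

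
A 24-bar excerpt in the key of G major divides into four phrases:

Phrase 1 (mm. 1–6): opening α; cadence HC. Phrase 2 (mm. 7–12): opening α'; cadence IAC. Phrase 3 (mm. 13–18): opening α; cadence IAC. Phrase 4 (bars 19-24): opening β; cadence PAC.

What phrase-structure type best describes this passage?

parallel double period

Four phrases in two halves: the first half (measures 1–12) ends with an imperfect authentic cadence, the second (bars 13-24) with a perfect authentic cadence — a large antecedent–consequent pair, i.e. a double period.
Phrase 3 begins with the same material as phrase 1, making it parallel.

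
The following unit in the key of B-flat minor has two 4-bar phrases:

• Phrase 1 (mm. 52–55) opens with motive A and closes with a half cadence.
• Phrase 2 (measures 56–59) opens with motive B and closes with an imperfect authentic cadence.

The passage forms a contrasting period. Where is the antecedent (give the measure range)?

measures 52–55

The antecedent is the phrase ending with the weaker cadence (half cadence, phrase 1) and the consequent the one ending more conclusively (imperfect authentic cadence, phrase 2); the antecedent is mm. 52–55.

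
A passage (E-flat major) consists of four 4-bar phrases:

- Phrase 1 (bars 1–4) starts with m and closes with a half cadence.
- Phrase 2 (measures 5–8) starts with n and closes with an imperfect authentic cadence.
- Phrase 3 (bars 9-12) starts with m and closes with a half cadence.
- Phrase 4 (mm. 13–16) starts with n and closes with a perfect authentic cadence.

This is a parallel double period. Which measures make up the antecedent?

measures 1–8

In a double period the first pair of phrases (ending imperfect authentic cadence) is the large antecedent and the second pair (ending perfect authentic cadence) is the large consequent; the antecedent is measures 1–8.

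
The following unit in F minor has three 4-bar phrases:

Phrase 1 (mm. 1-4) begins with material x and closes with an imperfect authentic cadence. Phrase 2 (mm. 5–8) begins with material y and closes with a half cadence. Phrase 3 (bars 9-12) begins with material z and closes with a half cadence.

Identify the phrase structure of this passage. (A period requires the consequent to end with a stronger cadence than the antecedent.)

The final phrase closes with a half cadence, which is not stronger than the preceding half cadence; the 3 phrases lack an overall antecedent–consequent design and so form a phrase group.

phrase group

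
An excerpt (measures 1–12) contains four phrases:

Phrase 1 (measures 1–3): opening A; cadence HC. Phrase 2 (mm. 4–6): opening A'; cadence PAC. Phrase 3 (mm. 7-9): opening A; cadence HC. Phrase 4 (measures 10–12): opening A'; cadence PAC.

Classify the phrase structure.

repeated period

The cadence pattern HC–PAC–HC–PAC is weak–strong twice, and phrases 3–4 restate phrases 1–2: a period heard twice, not a double period (which would end weakly at phrase 2).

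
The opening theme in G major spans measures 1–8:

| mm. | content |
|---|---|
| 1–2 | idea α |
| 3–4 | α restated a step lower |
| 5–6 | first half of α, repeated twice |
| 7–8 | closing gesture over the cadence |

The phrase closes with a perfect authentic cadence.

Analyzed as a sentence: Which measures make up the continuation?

After the presentation (mm. 1–4), the continuation covers the fragmentation through the cadence: bars 5-8.

measures 5–8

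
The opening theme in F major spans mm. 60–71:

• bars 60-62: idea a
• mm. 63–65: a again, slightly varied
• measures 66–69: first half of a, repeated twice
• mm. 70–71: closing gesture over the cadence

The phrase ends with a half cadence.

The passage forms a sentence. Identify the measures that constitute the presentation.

measures 60–65

The presentation of a sentence is the basic idea (mm. 60–62) plus its repetition (measures 63-65); the presentation is therefore mm. 60–65.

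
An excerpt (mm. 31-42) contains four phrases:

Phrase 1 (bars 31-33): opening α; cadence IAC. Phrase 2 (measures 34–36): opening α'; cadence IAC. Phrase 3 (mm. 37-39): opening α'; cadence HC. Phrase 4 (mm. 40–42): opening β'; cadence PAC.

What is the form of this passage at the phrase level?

parallel double period

Four phrases in two halves: the first half (mm. 31-36) ends with an imperfect authentic cadence, the second (mm. 37–42) with a perfect authentic cadence — a large antecedent–consequent pair, i.e. a double period.
Phrase 3 begins with the same material as phrase 1, making it parallel.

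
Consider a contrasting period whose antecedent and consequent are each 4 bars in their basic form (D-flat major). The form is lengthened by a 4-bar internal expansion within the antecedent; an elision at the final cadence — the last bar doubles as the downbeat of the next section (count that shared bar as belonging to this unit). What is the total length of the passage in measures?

Basic contrasting period: 4 + 4 = 8 bars.
8 (basic form) + 4 (internal expansion) = 12.
The elision shares a bar with the next section but does not change this unit's count.

12 measures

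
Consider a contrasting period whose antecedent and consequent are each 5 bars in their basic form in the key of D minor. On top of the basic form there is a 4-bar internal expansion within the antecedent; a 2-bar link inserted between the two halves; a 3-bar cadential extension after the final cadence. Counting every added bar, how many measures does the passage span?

19 measures

Basic contrasting period: 5 + 5 = 10 bars.
10 (basic form) + 4 (internal expansion) + 2 (link) + 3 (cadential extension) = 19.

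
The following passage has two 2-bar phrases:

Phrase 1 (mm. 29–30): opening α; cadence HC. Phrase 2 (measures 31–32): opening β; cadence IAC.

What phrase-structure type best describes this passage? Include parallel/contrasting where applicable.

Phrase 1 ends with a half cadence (weaker) and phrase 2 with an imperfect authentic cadence (stronger): antecedent + consequent = a period.
The two phrases open with different material (α / β), so the period is contrasting.

contrasting period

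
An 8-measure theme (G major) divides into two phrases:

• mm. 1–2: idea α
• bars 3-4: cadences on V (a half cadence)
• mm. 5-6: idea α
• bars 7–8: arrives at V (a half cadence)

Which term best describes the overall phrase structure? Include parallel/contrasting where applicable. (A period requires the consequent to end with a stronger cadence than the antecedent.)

repeated phrase

Both phrases have the same opening (α) and the same cadence (half cadence): the second is a restatement, not a consequent, so this is a repeated phrase rather than a period.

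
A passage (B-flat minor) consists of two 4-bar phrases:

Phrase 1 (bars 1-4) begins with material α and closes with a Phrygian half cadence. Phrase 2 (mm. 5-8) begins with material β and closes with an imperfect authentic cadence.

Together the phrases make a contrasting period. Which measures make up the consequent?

measures 5–8

The phrase ending with the weaker cadence (Phrygian half cadence) is the antecedent; the one ending more conclusively (imperfect authentic cadence) is the consequent. The consequent is measures 5–8.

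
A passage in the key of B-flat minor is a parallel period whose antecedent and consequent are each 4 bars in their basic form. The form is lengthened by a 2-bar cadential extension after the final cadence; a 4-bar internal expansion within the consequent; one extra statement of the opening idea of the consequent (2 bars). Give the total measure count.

Basic parallel period: 4 + 4 = 8 bars.
8 (basic form) + 2 (cadential extension) + 4 (internal expansion) + 2 (extra statement) = 16.

16 measures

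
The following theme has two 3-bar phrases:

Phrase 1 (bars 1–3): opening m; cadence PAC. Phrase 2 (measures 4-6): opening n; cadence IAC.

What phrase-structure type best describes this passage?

The second phrase closes with an imperfect authentic cadence, which is not stronger than the first phrase's perfect authentic cadence; without a weak→strong cadential pair there is no antecedent–consequent relationship, so this is a phrase group rather than a period.

phrase group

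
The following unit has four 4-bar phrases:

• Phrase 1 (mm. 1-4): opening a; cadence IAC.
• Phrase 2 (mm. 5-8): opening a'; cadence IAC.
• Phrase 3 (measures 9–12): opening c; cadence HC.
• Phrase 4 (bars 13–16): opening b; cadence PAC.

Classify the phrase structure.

Four phrases in two halves: the first half (bars 1–8) ends with an imperfect authentic cadence, the second (mm. 9–16) with a perfect authentic cadence — a large antecedent–consequent pair, i.e. a double period.
Phrase 3 begins with different material from phrase 1, making it contrasting.

contrasting double period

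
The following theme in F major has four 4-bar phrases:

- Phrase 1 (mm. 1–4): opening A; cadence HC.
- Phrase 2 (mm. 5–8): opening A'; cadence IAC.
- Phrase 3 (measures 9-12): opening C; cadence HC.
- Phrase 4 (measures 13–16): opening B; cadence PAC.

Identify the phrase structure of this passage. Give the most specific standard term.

Four phrases in two halves: the first half (measures 1–8) ends with an imperfect authentic cadence, the second (mm. 9–16) with a perfect authentic cadence — a large antecedent–consequent pair, i.e. a double period.
Phrase 3 begins with different material from phrase 1, making it contrasting.

contrasting double period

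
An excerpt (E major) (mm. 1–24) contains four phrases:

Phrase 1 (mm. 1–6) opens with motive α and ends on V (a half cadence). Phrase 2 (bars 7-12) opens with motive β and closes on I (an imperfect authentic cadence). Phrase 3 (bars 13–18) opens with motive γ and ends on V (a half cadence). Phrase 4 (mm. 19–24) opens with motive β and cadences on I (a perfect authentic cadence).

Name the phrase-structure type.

Four phrases in two halves: the first half (measures 1-12) ends with an imperfect authentic cadence, the second (mm. 13–24) with a perfect authentic cadence — a large antecedent–consequent pair, i.e. a double period.
Phrase 3 begins with different material from phrase 1, making it contrasting.

contrasting double period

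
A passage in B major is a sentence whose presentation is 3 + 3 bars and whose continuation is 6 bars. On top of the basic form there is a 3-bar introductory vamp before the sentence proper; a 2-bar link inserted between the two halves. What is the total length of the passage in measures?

17 measures

Basic sentence: 3 + 3 + 6 = 12 bars.
12 (basic form) + 3 (introduction) + 2 (link) = 17.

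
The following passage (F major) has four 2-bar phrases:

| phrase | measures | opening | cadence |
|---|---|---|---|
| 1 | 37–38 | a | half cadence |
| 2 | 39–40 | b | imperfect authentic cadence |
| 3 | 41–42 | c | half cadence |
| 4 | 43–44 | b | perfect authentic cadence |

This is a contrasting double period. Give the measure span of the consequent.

measures 41–44

In a double period the first pair of phrases (ending imperfect authentic cadence) is the large antecedent and the second pair (ending perfect authentic cadence) is the large consequent; the consequent is measures 41–44.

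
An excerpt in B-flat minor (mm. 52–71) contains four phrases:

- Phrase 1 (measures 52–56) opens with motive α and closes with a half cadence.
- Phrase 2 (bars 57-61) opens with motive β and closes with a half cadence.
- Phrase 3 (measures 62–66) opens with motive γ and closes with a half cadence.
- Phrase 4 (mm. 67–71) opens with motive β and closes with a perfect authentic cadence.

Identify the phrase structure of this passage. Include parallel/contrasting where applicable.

Four phrases in two halves: the first half (bars 52–61) ends with a half cadence, the second (mm. 62–71) with a perfect authentic cadence — a large antecedent–consequent pair, i.e. a double period.
Phrase 3 begins with different material from phrase 1, making it contrasting.

contrasting double period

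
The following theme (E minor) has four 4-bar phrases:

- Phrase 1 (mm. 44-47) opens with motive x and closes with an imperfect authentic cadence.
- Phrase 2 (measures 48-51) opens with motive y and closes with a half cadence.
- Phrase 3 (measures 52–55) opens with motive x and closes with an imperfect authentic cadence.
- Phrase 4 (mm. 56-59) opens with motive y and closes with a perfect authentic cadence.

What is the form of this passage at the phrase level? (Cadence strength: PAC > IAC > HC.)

Four phrases in two halves: the first half (measures 44-51) ends with a half cadence, the second (measures 52-59) with a perfect authentic cadence — a large antecedent–consequent pair, i.e. a double period.
Phrase 3 begins with the same material as phrase 1, making it parallel.

parallel double period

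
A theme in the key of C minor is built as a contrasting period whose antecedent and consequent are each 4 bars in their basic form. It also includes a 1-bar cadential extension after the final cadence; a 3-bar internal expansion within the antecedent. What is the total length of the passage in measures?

12 measures

Basic contrasting period: 4 + 4 = 8 bars.
8 (basic form) + 1 (cadential extension) + 3 (internal expansion) = 12.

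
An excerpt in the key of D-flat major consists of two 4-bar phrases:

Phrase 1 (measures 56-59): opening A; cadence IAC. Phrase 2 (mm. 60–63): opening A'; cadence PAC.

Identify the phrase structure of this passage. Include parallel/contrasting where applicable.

parallel period

Phrase 1 ends with an imperfect authentic cadence (weaker) and phrase 2 with a perfect authentic cadence (stronger): antecedent + consequent = a period.
The two phrases open with the same material (A / A'), so the period is parallel.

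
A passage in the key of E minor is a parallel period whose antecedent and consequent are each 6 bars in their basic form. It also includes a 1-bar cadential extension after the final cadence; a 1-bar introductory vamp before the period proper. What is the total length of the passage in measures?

Basic parallel period: 6 + 6 = 12 bars.
12 (basic form) + 1 (cadential extension) + 1 (introduction) = 14.

14 measures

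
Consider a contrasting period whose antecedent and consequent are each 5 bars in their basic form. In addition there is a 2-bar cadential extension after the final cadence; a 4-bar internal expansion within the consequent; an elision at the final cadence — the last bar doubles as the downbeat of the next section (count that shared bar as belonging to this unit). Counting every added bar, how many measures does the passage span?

Basic contrasting period: 5 + 5 = 10 bars.
10 (basic form) + 2 (cadential extension) + 4 (internal expansion) = 16.
The elision shares a bar with the next section but does not change this unit's count.

16 measures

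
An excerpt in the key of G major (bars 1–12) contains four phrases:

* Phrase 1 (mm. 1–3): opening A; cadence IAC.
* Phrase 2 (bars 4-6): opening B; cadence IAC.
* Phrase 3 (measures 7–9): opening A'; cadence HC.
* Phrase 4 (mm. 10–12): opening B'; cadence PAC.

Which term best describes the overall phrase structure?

Four phrases in two halves: the first half (measures 1–6) ends with an imperfect authentic cadence, the second (bars 7–12) with a perfect authentic cadence — a large antecedent–consequent pair, i.e. a double period.
Phrase 3 begins with the same material as phrase 1, making it parallel.

parallel double period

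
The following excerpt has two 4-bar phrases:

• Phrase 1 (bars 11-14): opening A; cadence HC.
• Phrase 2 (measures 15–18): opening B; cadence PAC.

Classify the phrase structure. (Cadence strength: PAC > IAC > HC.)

Phrase 1 ends with a half cadence (weaker) and phrase 2 with a perfect authentic cadence (stronger): antecedent + consequent = a period.
The two phrases open with different material (A / B), so the period is contrasting.

contrasting period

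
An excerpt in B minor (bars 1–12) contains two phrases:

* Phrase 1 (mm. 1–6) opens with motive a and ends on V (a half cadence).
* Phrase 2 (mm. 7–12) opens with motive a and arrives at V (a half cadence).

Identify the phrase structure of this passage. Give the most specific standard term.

repeated phrase

Both phrases have the same opening (a) and the same cadence (half cadence): the second is a restatement, not a consequent, so this is a repeated phrase rather than a period.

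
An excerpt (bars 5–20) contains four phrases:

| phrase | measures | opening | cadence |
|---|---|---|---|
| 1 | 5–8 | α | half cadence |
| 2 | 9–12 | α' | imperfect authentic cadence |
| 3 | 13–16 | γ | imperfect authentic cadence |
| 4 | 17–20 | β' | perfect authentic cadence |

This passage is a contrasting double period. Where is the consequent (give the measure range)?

In a double period the four phrases pair into a large antecedent (phrases 1–2, ending imperfect authentic cadence) and a large consequent (phrases 3–4, ending perfect authentic cadence). The consequent spans mm. 13–20.

measures 13–20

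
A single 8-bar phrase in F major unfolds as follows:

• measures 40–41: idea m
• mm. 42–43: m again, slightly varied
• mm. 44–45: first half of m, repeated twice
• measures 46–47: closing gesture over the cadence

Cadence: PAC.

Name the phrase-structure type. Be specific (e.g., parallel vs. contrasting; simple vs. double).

Basic idea (bars 40–41) + its repetition (mm. 42–43) form the presentation; fragmentation and cadence (measures 44–47) form the continuation — the 8-bar whole is a sentence.

sentence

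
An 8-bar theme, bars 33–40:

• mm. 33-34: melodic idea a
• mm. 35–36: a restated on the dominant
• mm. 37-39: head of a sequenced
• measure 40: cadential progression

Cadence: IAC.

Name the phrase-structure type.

sentence

Basic idea (measures 33–34) + its repetition (mm. 35–36) form the presentation; fragmentation and cadence (mm. 37–40) form the continuation — the 8-bar whole is a sentence.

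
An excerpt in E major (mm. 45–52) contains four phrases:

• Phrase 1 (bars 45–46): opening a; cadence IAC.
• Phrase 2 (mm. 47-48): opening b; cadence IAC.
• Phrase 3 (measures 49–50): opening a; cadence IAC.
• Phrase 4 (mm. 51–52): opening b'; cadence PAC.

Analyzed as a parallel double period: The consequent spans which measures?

In a double period the four phrases pair into a large antecedent (phrases 1–2, ending imperfect authentic cadence) and a large consequent (phrases 3–4, ending perfect authentic cadence). The consequent spans mm. 49-52.

measures 49–52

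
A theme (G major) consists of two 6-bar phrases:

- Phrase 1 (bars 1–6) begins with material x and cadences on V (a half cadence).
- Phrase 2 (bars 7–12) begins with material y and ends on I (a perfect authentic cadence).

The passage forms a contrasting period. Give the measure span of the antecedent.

The antecedent is the phrase ending with the weaker cadence (half cadence, phrase 1) and the consequent the one ending more conclusively (perfect authentic cadence, phrase 2); the antecedent is mm. 1-6.

measures 1–6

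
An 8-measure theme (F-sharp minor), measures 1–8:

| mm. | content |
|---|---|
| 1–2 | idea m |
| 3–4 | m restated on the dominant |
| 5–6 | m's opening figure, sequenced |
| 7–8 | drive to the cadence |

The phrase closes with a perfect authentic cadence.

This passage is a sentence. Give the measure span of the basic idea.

The presentation of a sentence is the basic idea (bars 1–2) plus its repetition (mm. 3–4); the basic idea is therefore mm. 1-2.

measures 1–2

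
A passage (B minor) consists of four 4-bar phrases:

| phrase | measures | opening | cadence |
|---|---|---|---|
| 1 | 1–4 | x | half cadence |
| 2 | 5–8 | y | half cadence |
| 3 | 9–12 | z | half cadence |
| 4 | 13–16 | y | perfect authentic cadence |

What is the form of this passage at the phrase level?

contrasting double period

Four phrases in two halves: the first half (mm. 1–8) ends with a half cadence, the second (mm. 9–16) with a perfect authentic cadence — a large antecedent–consequent pair, i.e. a double period.
Phrase 3 begins with different material from phrase 1, making it contrasting.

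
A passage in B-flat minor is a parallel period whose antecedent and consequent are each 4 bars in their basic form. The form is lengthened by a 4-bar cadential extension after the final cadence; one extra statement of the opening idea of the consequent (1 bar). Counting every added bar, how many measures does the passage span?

Basic parallel period: 4 + 4 = 8 bars.
8 (basic form) + 4 (cadential extension) + 1 (extra statement) = 13.

13 measures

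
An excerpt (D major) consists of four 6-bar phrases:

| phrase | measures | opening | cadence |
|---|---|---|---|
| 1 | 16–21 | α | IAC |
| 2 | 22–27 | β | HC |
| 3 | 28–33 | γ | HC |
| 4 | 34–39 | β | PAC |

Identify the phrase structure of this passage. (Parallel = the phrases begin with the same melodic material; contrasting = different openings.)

contrasting double period

Four phrases in two halves: the first half (mm. 16–27) ends with a half cadence, the second (bars 28–39) with a perfect authentic cadence — a large antecedent–consequent pair, i.e. a double period.
Phrase 3 begins with different material from phrase 1, making it contrasting.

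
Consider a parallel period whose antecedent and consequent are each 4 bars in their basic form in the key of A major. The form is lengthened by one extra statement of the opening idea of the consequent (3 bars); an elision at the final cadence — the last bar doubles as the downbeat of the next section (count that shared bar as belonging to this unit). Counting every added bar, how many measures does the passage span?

Basic parallel period: 4 + 4 = 8 bars.
8 (basic form) + 3 (extra statement) = 11.
The elision shares a bar with the next section but does not change this unit's count.

11 measures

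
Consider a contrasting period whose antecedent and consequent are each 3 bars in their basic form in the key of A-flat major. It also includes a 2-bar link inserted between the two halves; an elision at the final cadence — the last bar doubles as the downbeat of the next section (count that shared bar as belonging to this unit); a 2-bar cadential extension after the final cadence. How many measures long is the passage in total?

10 measures

Basic contrasting period: 3 + 3 = 6 bars.
6 (basic form) + 2 (link) + 2 (cadential extension) = 10.
The elision shares a bar with the next section but does not change this unit's count.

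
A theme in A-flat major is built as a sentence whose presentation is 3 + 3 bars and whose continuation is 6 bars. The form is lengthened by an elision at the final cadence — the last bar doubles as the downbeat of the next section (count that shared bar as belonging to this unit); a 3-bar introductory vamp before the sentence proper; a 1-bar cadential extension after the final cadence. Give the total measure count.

16 measures

Basic sentence: 3 + 3 + 6 = 12 bars.
12 (basic form) + 3 (introduction) + 1 (cadential extension) = 16.
The elision shares a bar with the next section but does not change this unit's count.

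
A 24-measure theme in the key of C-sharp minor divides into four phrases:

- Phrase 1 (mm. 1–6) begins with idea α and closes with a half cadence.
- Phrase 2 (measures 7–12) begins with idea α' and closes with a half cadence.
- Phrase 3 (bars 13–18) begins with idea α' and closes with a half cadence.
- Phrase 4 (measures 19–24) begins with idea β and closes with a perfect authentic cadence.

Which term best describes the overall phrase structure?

Four phrases in two halves: the first half (mm. 1-12) ends with a half cadence, the second (measures 13-24) with a perfect authentic cadence — a large antecedent–consequent pair, i.e. a double period.
Phrase 3 begins with the same material as phrase 1, making it parallel.

parallel double period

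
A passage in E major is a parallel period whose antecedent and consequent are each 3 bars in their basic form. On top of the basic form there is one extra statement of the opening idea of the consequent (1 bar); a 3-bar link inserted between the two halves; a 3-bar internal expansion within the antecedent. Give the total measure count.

13 measures

Basic parallel period: 3 + 3 = 6 bars.
6 (basic form) + 1 (extra statement) + 3 (link) + 3 (internal expansion) = 13.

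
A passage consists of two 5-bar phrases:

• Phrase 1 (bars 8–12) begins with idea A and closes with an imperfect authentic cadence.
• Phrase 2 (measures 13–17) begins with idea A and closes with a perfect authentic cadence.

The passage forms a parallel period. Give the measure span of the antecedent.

The phrase ending with the weaker cadence (imperfect authentic cadence) is the antecedent; the one ending more conclusively (perfect authentic cadence) is the consequent. The antecedent is measures 8–12.

measures 8–12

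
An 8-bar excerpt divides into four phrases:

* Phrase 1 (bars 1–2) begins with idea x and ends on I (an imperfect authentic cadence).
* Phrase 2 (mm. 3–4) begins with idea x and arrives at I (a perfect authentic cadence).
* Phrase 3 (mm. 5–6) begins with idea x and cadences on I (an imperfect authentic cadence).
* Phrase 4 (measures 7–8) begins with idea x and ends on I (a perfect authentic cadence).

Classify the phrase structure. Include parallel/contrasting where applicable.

The cadence pattern IAC–PAC–IAC–PAC is weak–strong twice, and phrases 3–4 restate phrases 1–2: a period heard twice, not a double period (which would end weakly at phrase 2).

repeated period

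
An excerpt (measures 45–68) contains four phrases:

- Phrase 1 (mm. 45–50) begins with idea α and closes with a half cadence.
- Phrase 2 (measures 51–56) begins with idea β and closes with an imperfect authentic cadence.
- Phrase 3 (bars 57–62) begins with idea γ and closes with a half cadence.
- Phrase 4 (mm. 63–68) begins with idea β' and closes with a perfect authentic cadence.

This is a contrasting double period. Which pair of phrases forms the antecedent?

In a double period the first pair of phrases (ending imperfect authentic cadence) is the large antecedent and the second pair (ending perfect authentic cadence) is the large consequent; the antecedent is phrases 1 and 2.

phrases 1 and 2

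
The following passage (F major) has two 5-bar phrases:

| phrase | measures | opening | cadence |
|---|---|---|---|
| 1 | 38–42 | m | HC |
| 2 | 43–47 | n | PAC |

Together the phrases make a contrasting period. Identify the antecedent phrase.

phrase 1

The phrase ending with the weaker cadence (half cadence) is the antecedent; the one ending more conclusively (perfect authentic cadence) is the consequent. The antecedent is phrase 1.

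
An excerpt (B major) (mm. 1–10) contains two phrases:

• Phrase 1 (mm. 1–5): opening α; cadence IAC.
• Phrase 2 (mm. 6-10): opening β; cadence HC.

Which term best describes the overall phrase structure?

The second phrase closes with a half cadence, which is not stronger than the first phrase's imperfect authentic cadence; without a weak→strong cadential pair there is no antecedent–consequent relationship, so this is a phrase group rather than a period.

phrase group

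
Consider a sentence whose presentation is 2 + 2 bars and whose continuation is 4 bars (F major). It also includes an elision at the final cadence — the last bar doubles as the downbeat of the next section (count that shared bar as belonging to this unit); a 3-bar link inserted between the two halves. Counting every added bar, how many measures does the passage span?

11 measures

Basic sentence: 2 + 2 + 4 = 8 bars.
8 (basic form) + 3 (link) = 11.
The elision shares a bar with the next section but does not change this unit's count.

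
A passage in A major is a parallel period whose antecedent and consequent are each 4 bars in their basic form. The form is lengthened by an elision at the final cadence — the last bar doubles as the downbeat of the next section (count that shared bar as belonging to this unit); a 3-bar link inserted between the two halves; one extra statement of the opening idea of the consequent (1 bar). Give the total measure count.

Basic parallel period: 4 + 4 = 8 bars.
8 (basic form) + 3 (link) + 1 (extra statement) = 12.
The elision shares a bar with the next section but does not change this unit's count.

12 measures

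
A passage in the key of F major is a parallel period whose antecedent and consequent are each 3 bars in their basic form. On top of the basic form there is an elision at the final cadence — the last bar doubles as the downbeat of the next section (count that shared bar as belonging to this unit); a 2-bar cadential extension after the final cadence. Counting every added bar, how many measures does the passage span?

8 measures

Basic parallel period: 3 + 3 = 6 bars.
6 (basic form) + 2 (cadential extension) = 8.
The elision shares a bar with the next section but does not change this unit's count.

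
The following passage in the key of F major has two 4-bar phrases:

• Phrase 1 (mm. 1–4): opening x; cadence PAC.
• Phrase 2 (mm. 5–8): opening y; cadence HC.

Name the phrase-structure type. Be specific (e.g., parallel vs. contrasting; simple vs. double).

phrase group

The second phrase closes with a half cadence, which is not stronger than the first phrase's perfect authentic cadence; without a weak→strong cadential pair there is no antecedent–consequent relationship, so this is a phrase group rather than a period.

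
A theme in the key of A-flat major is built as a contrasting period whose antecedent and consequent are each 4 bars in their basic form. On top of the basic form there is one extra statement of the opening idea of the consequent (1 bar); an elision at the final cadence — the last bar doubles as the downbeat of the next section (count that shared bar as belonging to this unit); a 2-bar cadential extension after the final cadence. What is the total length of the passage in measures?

11 measures

Basic contrasting period: 4 + 4 = 8 bars.
8 (basic form) + 1 (extra statement) + 2 (cadential extension) = 11.
The elision shares a bar with the next section but does not change this unit's count.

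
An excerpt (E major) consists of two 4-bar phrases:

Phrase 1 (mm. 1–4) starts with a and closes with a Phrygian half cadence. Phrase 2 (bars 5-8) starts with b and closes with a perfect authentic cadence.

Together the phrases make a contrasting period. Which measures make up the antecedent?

measures 1–4

The phrase ending with the weaker cadence (Phrygian half cadence) is the antecedent; the one ending more conclusively (perfect authentic cadence) is the consequent. The antecedent is measures 1–4.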